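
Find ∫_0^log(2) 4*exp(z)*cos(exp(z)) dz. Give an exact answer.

-4*sin(1) + 4*sin(2)

Let u = exp(z), so du = exp(z) dz. When z = 0, u = 1; when z = log(2), u = 2.
The integral becomes 4·∫ cos(u) du from 1 to 2, with antiderivative 4*sin(u).
Back in z: F(z) = 4*sin(exp(z)).
Then F(log(2)) - F(0) = (4*sin(2)) - (4*sin(1)) = -4*sin(1) + 4*sin(2).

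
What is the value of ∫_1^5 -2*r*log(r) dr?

Integrate by parts once (u = ln r, dv = -2*r dr).
An antiderivative is F(r) = -r**2*(2*log(r) - 1)/2.
Then F(5) - F(1) = (25/2 - 25*log(5)) - (1/2) = 12 - 25*log(5).

12 - 25*log(5)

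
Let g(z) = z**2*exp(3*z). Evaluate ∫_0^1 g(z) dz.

-2/27 + 5*exp(3)/27

Integrate by parts twice (u = z^2, dv = exp(3*z) dz).
An antiderivative is F(z) = (9*z**2 - 6*z + 2)*exp(3*z)/27.
Then F(1) - F(0) = (5*exp(3)/27) - (2/27) = -2/27 + 5*exp(3)/27.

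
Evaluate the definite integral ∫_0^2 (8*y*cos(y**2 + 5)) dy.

4*sin(9) - 4*sin(5)

Let u = y**2 + 5, so du = 2*y dy. When y = 0, u = 5; when y = 2, u = 9.
The integral becomes 4·∫ cos(u) du from 5 to 9, with antiderivative 4*sin(u).
Back in y: F(y) = 4*sin(y**2 + 5).
Then F(2) - F(0) = (4*sin(9)) - (4*sin(5)) = 4*sin(9) - 4*sin(5).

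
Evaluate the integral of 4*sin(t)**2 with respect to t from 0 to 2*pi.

4*pi

Use the identity sin^2(t) = (1 - cos(2*t))/2.
An antiderivative is F(t) = 2*t - sin(2*t).
Then F(2*pi) - F(0) = (4*pi) - (0) = 4*pi.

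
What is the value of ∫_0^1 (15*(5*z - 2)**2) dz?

35

Let u = 5*z - 2, so du = 5 dz. When z = 0, u = -2; when z = 1, u = 3.
The integral becomes 3·∫ u**2 du from -2 to 3, with antiderivative u**3.
Back in z: F(z) = (5*z - 2)**3.
Then F(1) - F(0) = (27) - (-8) = 35.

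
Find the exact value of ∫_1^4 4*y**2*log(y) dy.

Integrate by parts once (u = ln y, dv = 4*y**2 dy).
An antiderivative is F(y) = 4*y**3*(3*log(y) - 1)/9.
Then F(4) - F(1) = (-256/9 + 512*log(2)/3) - (-4/9) = -28 + 512*log(2)/3.

-28 + 512*log(2)/3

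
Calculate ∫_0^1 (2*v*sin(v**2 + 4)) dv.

Let u = v**2 + 4, so du = 2*v dv. When v = 0, u = 4; when v = 1, u = 5.
The integral becomes ∫ sin(u) du from 4 to 5, with antiderivative -cos(u).
Back in v: F(v) = -cos(v**2 + 4).
Then F(1) - F(0) = (-cos(5)) - (-cos(4)) = cos(4) - cos(5).

cos(4) - cos(5)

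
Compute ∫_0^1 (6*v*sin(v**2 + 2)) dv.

3*cos(2) - 3*cos(3)

Let u = v**2 + 2, so du = 2*v dv. When v = 0, u = 2; when v = 1, u = 3.
The integral becomes 3·∫ sin(u) du from 2 to 3, with antiderivative -3*cos(u).
Back in v: F(v) = -3*cos(v**2 + 2).
Then F(1) - F(0) = (-3*cos(3)) - (-3*cos(2)) = 3*cos(2) - 3*cos(3).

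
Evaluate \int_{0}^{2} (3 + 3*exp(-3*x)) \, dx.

7 - exp(-6)

An antiderivative is F(x) = 3*x - exp(-3*x).
Then F(2) - F(0) = (6 - exp(-6)) - (-1) = 7 - exp(-6).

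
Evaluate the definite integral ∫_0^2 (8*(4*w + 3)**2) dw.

2608/3

Let u = 4*w + 3, so du = 4 dw. When w = 0, u = 3; when w = 2, u = 11.
The integral becomes 2·∫ u**2 du from 3 to 11, with antiderivative 2*u**3/3.
Back in w: F(w) = 2*(4*w + 3)**3/3.
Then F(2) - F(0) = (2662/3) - (18) = 2608/3.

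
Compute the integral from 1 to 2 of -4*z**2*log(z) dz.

28/9 - 32*log(2)/3

Integrate by parts once (u = ln z, dv = -4*z**2 dz).
An antiderivative is F(z) = -4*z**3*(3*log(z) - 1)/9.
Then F(2) - F(1) = (32/9 - 32*log(2)/3) - (4/9) = 28/9 - 32*log(2)/3.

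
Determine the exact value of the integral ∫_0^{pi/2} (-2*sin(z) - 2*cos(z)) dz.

-4

An antiderivative is F(z) = -2*sin(z) + 2*cos(z).
Then F(pi/2) - F(0) = (-2) - (2) = -4.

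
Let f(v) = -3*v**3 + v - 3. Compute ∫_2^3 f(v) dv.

-197/4

By the power rule, an antiderivative is F(v) = -3*v**4/4 + v**2/2 - 3*v.
Then F(3) - F(2) = (-261/4) - (-16) = -197/4.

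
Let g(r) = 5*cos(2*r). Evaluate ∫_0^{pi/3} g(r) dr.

An antiderivative is F(r) = 5*sin(2*r)/2.
Then F(pi/3) - F(0) = (5*sqrt(3)/4) - (0) = 5*sqrt(3)/4.

5*sqrt(3)/4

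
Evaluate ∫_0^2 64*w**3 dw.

Let u = 2*w, so du = 2 dw. When w = 0, u = 0; when w = 2, u = 4.
The integral becomes 4·∫ u**3 du from 0 to 4, with antiderivative u**4.
Back in w: F(w) = 16*w**4.
Then F(2) - F(0) = (256) - (0) = 256.

256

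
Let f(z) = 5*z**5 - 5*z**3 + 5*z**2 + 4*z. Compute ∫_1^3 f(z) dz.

By the power rule, an antiderivative is F(z) = 5*z**6/6 - 5*z**4/4 + 5*z**3/3 + 2*z**2.
Then F(3) - F(1) = (2277/4) - (13/4) = 566.

566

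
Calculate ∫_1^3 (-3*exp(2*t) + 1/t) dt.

-3*exp(6)/2 + log(3) + 3*exp(2)/2

An antiderivative is F(t) = -3*exp(2*t)/2 + log(t).
Then F(3) - F(1) = (-3*exp(6)/2 + log(3)) - (-3*exp(2)/2) = -3*exp(6)/2 + log(3) + 3*exp(2)/2.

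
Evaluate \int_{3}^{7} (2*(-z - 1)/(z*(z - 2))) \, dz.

Factor the denominator: z**2 - 2*z = z(z - 2).
Partial fractions: 2*(-z - 1)/(z*(z - 2)) = 1/z - 3/(z - 2).
An antiderivative is F(z) = log(z) - 3*log(z - 2).
Then F(7) - F(3) = (-3*log(5) + log(7)) - (log(3)) = -3*log(5) - log(3) + log(7).

-3*log(5) - log(3) + log(7)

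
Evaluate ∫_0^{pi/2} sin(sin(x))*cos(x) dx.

Let u = sin(x), so du = cos(x) dx. When x = 0, u = 0; when x = pi/2, u = 1.
The integral becomes ∫ sin(u) du from 0 to 1, with antiderivative -cos(u).
Back in x: F(x) = -cos(sin(x)).
Then F(pi/2) - F(0) = (-cos(1)) - (-1) = 1 - cos(1).

1 - cos(1)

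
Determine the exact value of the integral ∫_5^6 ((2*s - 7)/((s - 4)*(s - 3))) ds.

Factor the denominator: s**2 - 7*s + 12 = (s - 3)(s - 4).
Partial fractions: (2*s - 7)/((s - 4)*(s - 3)) = 1/(s - 3) + 1/(s - 4).
An antiderivative is F(s) = log(s - 4) + log(s - 3).
Then F(6) - F(5) = (log(6)) - (log(2)) = log(3).

log(3)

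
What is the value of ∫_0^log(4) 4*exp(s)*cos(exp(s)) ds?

-4*sin(1) + 4*sin(4)

Let u = exp(s), so du = exp(s) ds. When s = 0, u = 1; when s = log(4), u = 4.
The integral becomes 4·∫ cos(u) du from 1 to 4, with antiderivative 4*sin(u).
Back in s: F(s) = 4*sin(exp(s)).
Then F(log(4)) - F(0) = (4*sin(4)) - (4*sin(1)) = -4*sin(1) + 4*sin(4).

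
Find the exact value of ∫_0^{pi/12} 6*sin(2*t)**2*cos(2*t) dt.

1/8

Let u = sin(2*t), so du = 2*cos(2*t) dt. When t = 0, u = 0; when t = pi/12, u = 1/2.
The integral becomes 3·∫ u**2 du from 0 to 1/2, with antiderivative u**3.
Back in t: F(t) = sin(2*t)**3.
Then F(pi/12) - F(0) = (1/8) - (0) = 1/8.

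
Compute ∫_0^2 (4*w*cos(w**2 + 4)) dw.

Let u = w**2 + 4, so du = 2*w dw. When w = 0, u = 4; when w = 2, u = 8.
The integral becomes 2·∫ cos(u) du from 4 to 8, with antiderivative 2*sin(u).
Back in w: F(w) = 2*sin(w**2 + 4).
Then F(2) - F(0) = (2*sin(8)) - (2*sin(4)) = -2*sin(4) + 2*sin(8).

-2*sin(4) + 2*sin(8)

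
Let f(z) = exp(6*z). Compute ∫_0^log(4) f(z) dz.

Let u = exp(z), so du = exp(z) dz. When z = 0, u = 1; when z = log(4), u = 4.
The integral becomes ∫ u**5 du from 1 to 4, with antiderivative u**6/6.
Back in z: F(z) = exp(6*z)/6.
Then F(log(4)) - F(0) = (2048/3) - (1/6) = 1365/2.

1365/2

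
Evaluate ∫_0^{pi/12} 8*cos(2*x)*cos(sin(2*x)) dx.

Let u = sin(2*x), so du = 2*cos(2*x) dx. When x = 0, u = 0; when x = pi/12, u = 1/2.
The integral becomes 4·∫ cos(u) du from 0 to 1/2, with antiderivative 4*sin(u).
Back in x: F(x) = 4*sin(sin(2*x)).
Then F(pi/12) - F(0) = (4*sin(1/2)) - (0) = 4*sin(1/2).

4*sin(1/2)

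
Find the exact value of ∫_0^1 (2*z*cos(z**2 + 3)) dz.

sin(4) - sin(3)

Let u = z**2 + 3, so du = 2*z dz. When z = 0, u = 3; when z = 1, u = 4.
The integral becomes ∫ cos(u) du from 3 to 4, with antiderivative sin(u).
Back in z: F(z) = sin(z**2 + 3).
Then F(1) - F(0) = (sin(4)) - (sin(3)) = sin(4) - sin(3).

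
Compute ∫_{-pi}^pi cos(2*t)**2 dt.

Use the identity cos^2(2*t) = (1 + cos(4*t))/2.
An antiderivative is F(t) = t/2 + sin(4*t)/8.
Then F(pi) - F(-pi) = (pi/2) - (-pi/2) = pi.

pi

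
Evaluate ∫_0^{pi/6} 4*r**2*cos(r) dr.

Integrate by parts twice (u = r^2, dv = 4*cos(r) dr).
An antiderivative is F(r) = 4*r**2*sin(r) + 8*r*cos(r) - 8*sin(r).
Then F(pi/6) - F(0) = (-4 + pi**2/18 + 2*sqrt(3)*pi/3) - (0) = -4 + pi**2/18 + 2*sqrt(3)*pi/3.

-4 + pi**2/18 + 2*sqrt(3)*pi/3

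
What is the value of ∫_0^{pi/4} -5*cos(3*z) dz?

-5*sqrt(2)/6

An antiderivative is F(z) = -5*sin(3*z)/3.
Then F(pi/4) - F(0) = (-5*sqrt(2)/6) - (0) = -5*sqrt(2)/6.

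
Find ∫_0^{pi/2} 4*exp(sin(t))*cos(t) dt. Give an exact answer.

-4 + 4*E

Let u = sin(t), so du = cos(t) dt. When t = 0, u = 0; when t = pi/2, u = 1.
The integral becomes 4·∫ exp(u) du from 0 to 1, with antiderivative 4*exp(u).
Back in t: F(t) = 4*exp(sin(t)).
Then F(pi/2) - F(0) = (4*E) - (4) = -4 + 4*E.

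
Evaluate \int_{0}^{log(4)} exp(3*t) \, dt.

Let u = exp(t), so du = exp(t) dt. When t = 0, u = 1; when t = log(4), u = 4.
The integral becomes ∫ u**2 du from 1 to 4, with antiderivative u**3/3.
Back in t: F(t) = exp(3*t)/3.
Then F(log(4)) - F(0) = (64/3) - (1/3) = 21.

21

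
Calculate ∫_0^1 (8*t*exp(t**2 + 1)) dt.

4*E*(-1 + E)

Let u = t**2 + 1, so du = 2*t dt. When t = 0, u = 1; when t = 1, u = 2.
The integral becomes 4·∫ exp(u) du from 1 to 2, with antiderivative 4*exp(u).
Back in t: F(t) = 4*exp(t**2 + 1).
Then F(1) - F(0) = (4*exp(2)) - (4*exp(1)) = 4*exp(1)*(-1 + exp(1)).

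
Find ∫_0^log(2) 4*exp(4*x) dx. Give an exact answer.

15

Let u = exp(x), so du = exp(x) dx. When x = 0, u = 1; when x = log(2), u = 2.
The integral becomes 4·∫ u**3 du from 1 to 2, with antiderivative u**4.
Back in x: F(x) = exp(4*x).
Then F(log(2)) - F(0) = (16) - (1) = 15.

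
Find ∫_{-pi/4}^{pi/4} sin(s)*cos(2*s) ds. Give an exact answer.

Use the identity sin(s)cos(2*s) = [sin(3*s) + sin(-s)]/2.
An antiderivative is F(s) = cos(s)/2 - cos(3*s)/6.
Then F(pi/4) - F(-pi/4) = (sqrt(2)/3) - (sqrt(2)/3) = 0.

0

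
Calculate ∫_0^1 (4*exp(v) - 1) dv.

-5 + 4*E

An antiderivative is F(v) = -v + 4*exp(v).
Then F(1) - F(0) = (-1 + 4*E) - (4) = -5 + 4*E.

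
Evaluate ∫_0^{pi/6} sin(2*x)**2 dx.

Use the identity sin^2(2*x) = (1 - cos(4*x))/2.
An antiderivative is F(x) = x/2 - sin(4*x)/8.
Then F(pi/6) - F(0) = (-sqrt(3)/16 + pi/12) - (0) = -sqrt(3)/16 + pi/12.

-sqrt(3)/16 + pi/12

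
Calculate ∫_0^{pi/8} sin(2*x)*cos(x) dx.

-sqrt(sqrt(2) + 2)/4 - sqrt(2 - sqrt(2))/12 + 2/3

Use the identity sin(2*x)cos(x) = [sin(3*x) + sin(x)]/2.
An antiderivative is F(x) = -cos(x)/2 - cos(3*x)/6.
Then F(pi/8) - F(0) = (-sqrt(sqrt(2) + 2)/4 - sqrt(2 - sqrt(2))/12) - (-2/3) = -sqrt(sqrt(2) + 2)/4 - sqrt(2 - sqrt(2))/12 + 2/3.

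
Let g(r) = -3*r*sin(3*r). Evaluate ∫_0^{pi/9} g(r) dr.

-sqrt(3)/6 + pi/18

Integrate by parts once (u = r, dv = -3*sin(3*r) dr).
An antiderivative is F(r) = r*cos(3*r) - sin(3*r)/3.
Then F(pi/9) - F(0) = (-sqrt(3)/6 + pi/18) - (0) = -sqrt(3)/6 + pi/18.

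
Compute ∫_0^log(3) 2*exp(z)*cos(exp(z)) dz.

Let u = exp(z), so du = exp(z) dz. When z = 0, u = 1; when z = log(3), u = 3.
The integral becomes 2·∫ cos(u) du from 1 to 3, with antiderivative 2*sin(u).
Back in z: F(z) = 2*sin(exp(z)).
Then F(log(3)) - F(0) = (2*sin(3)) - (2*sin(1)) = -2*sin(1) + 2*sin(3).

-2*sin(1) + 2*sin(3)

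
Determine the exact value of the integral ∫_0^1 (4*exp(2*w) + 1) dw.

An antiderivative is F(w) = 2*exp(2*w) + w.
Then F(1) - F(0) = (1 + 2*exp(2)) - (2) = -1 + 2*exp(2).

-1 + 2*exp(2)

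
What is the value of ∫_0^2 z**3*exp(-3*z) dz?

Integrate by parts 3 times (u = z^3, dv = exp(-3*z) dz).
An antiderivative is F(z) = (-9*z**3 - 9*z**2 - 6*z - 2)*exp(-3*z)/27.
Then F(2) - F(0) = (-122*exp(-6)/27) - (-2/27) = 2/27 - 122*exp(-6)/27.

2/27 - 122*exp(-6)/27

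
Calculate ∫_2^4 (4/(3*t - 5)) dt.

4*log(7)/3

An antiderivative is F(t) = 4*log(3*t - 5)/3.
Then F(4) - F(2) = (4*log(7)/3) - (0) = 4*log(7)/3.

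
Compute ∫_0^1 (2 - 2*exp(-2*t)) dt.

An antiderivative is F(t) = 2*t + exp(-2*t).
Then F(1) - F(0) = (exp(-2) + 2) - (1) = exp(-2) + 1.

exp(-2) + 1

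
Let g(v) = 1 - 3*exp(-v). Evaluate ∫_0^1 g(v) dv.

An antiderivative is F(v) = v + 3*exp(-v).
Then F(1) - F(0) = (1 + 3*exp(-1)) - (3) = -2 + 3*exp(-1).

-2 + 3*exp(-1)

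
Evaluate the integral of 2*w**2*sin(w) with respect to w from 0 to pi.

Integrate by parts twice (u = w^2, dv = 2*sin(w) dw).
An antiderivative is F(w) = -2*w**2*cos(w) + 4*w*sin(w) + 4*cos(w).
Then F(pi) - F(0) = (-4 + 2*pi**2) - (4) = -8 + 2*pi**2.

-8 + 2*pi**2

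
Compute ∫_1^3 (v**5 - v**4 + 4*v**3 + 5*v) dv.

By the power rule, an antiderivative is F(v) = v**6/6 - v**5/5 + v**4 + 5*v**2/2.
Then F(3) - F(1) = (882/5) - (52/15) = 2594/15.

2594/15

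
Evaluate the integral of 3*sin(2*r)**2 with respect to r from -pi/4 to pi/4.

Use the identity sin^2(2*r) = (1 - cos(4*r))/2.
An antiderivative is F(r) = 3*r/2 - 3*sin(4*r)/8.
Then F(pi/4) - F(-pi/4) = (3*pi/8) - (-3*pi/8) = 3*pi/4.

3*pi/4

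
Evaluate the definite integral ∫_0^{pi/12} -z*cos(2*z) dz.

Integrate by parts once (u = z, dv = -cos(2*z) dz).
An antiderivative is F(z) = -z*sin(2*z)/2 - cos(2*z)/4.
Then F(pi/12) - F(0) = (-sqrt(3)/8 - pi/48) - (-1/4) = -sqrt(3)/8 - pi/48 + 1/4.

-sqrt(3)/8 - pi/48 + 1/4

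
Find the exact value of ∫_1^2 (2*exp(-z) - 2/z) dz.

-2*log(2) - 2*exp(-2) + 2*exp(-1)

An antiderivative is F(z) = -2*log(z) - 2*exp(-z).
Then F(2) - F(1) = (-2*log(2) - 2*exp(-2)) - (-2*exp(-1)) = -2*log(2) - 2*exp(-2) + 2*exp(-1).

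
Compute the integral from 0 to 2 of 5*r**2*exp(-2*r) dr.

Integrate by parts twice (u = r^2, dv = 5*exp(-2*r) dr).
An antiderivative is F(r) = (-10*r**2 - 10*r - 5)*exp(-2*r)/4.
Then F(2) - F(0) = (-65*exp(-4)/4) - (-5/4) = 5/4 - 65*exp(-4)/4.

5/4 - 65*exp(-4)/4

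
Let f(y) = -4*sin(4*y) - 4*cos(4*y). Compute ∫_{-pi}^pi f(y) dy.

0

An antiderivative is F(y) = -sin(4*y) + cos(4*y).
Then F(pi) - F(-pi) = (1) - (1) = 0.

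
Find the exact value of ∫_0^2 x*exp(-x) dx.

Integrate by parts once (u = x, dv = exp(-x) dx).
An antiderivative is F(x) = (-x - 1)*exp(-x).
Then F(2) - F(0) = (-3*exp(-2)) - (-1) = 1 - 3*exp(-2).

1 - 3*exp(-2)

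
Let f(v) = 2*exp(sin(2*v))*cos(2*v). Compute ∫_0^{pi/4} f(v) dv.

-1 + E

Let u = sin(2*v), so du = 2*cos(2*v) dv. When v = 0, u = 0; when v = pi/4, u = 1.
The integral becomes ∫ exp(u) du from 0 to 1, with antiderivative exp(u).
Back in v: F(v) = exp(sin(2*v)).
Then F(pi/4) - F(0) = (E) - (1) = -1 + E.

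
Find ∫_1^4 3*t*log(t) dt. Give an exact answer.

-45/4 + 48*log(2)

Integrate by parts once (u = ln t, dv = 3*t dt).
An antiderivative is F(t) = 3*t**2*(2*log(t) - 1)/4.
Then F(4) - F(1) = (-12 + 48*log(2)) - (-3/4) = -45/4 + 48*log(2).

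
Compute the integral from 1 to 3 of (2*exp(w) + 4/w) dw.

An antiderivative is F(w) = 2*exp(w) + 4*log(w).
Then F(3) - F(1) = (log(81) + 2*exp(3)) - (2*exp(1)) = -2*exp(1) + 4*log(3) + 2*exp(3).

-2*exp(1) + 4*log(3) + 2*exp(3)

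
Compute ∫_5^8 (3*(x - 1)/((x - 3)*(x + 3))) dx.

Factor the denominator: x**2 - 9 = (x + 3)(x - 3).
Partial fractions: 3*(x - 1)/((x - 3)*(x + 3)) = 2/(x + 3) + 1/(x - 3).
An antiderivative is F(x) = log(x - 3) + 2*log(x + 3).
Then F(8) - F(5) = (log(5) + 2*log(11)) - (7*log(2)) = -7*log(2) + log(5) + 2*log(11).

-7*log(2) + log(5) + 2*log(11)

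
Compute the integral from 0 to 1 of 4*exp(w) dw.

An antiderivative is F(w) = 4*exp(w).
Then F(1) - F(0) = (4*E) - (4) = -4 + 4*E.

-4 + 4*E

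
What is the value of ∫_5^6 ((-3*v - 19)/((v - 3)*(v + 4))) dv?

Factor the denominator: v**2 + v - 12 = (v + 4)(v - 3).
Partial fractions: (-3*v - 19)/((v - 3)*(v + 4)) = 1/(v + 4) - 4/(v - 3).
An antiderivative is F(v) = -4*log(v - 3) + log(v + 4).
Then F(6) - F(5) = (log(10/81)) - (log(9/16)) = -6*log(3) + log(5) + 5*log(2).

-6*log(3) + log(5) + 5*log(2)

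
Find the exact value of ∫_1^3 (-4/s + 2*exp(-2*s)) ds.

-4*log(3) - exp(-6) + exp(-2)

An antiderivative is F(s) = -4*log(s) - exp(-2*s).
Then F(3) - F(1) = (-4*log(3) - exp(-6)) - (-exp(-2)) = -4*log(3) - exp(-6) + exp(-2).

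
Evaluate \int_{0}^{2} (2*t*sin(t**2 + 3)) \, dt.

Let u = t**2 + 3, so du = 2*t dt. When t = 0, u = 3; when t = 2, u = 7.
The integral becomes ∫ sin(u) du from 3 to 7, with antiderivative -cos(u).
Back in t: F(t) = -cos(t**2 + 3).
Then F(2) - F(0) = (-cos(7)) - (-cos(3)) = cos(3) - cos(7).

cos(3) - cos(7)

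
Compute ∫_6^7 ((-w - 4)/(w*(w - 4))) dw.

log(14/27)

Factor the denominator: w**2 - 4*w = w(w - 4).
Partial fractions: (-w - 4)/(w*(w - 4)) = 1/w - 2/(w - 4).
An antiderivative is F(w) = log(w) - 2*log(w - 4).
Then F(7) - F(6) = (log(7/9)) - (log(3/2)) = log(14/27).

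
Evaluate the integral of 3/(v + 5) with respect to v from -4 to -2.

log(27)

An antiderivative is F(v) = 3*log(v + 5).
Then F(-2) - F(-4) = (log(27)) - (0) = log(27).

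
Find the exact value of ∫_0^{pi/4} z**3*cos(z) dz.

-3*sqrt(2) - 3*sqrt(2)*pi/4 + sqrt(2)*pi**3/128 + 3*sqrt(2)*pi**2/32 + 6

Integrate by parts 3 times (u = z^3, dv = cos(z) dz).
An antiderivative is F(z) = z**3*sin(z) + 3*z**2*cos(z) - 6*z*sin(z) - 6*cos(z).
Then F(pi/4) - F(0) = (sqrt(2)*(-384 - 96*pi + pi**3 + 12*pi**2)/128) - (-6) = -3*sqrt(2) - 3*sqrt(2)*pi/4 + sqrt(2)*pi**3/128 + 3*sqrt(2)*pi**2/32 + 6.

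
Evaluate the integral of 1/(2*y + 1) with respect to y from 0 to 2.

An antiderivative is F(y) = log(2*y + 1)/2.
Then F(2) - F(0) = (log(5)/2) - (0) = log(5)/2.

log(5)/2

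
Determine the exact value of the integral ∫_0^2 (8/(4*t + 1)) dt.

log(81)

Let u = 4*t + 1, so du = 4 dt. When t = 0, u = 1; when t = 2, u = 9.
The integral becomes 2·∫ 1/u du from 1 to 9, with antiderivative 2*log(u).
Back in t: F(t) = 2*log(4*t + 1).
Then F(2) - F(0) = (log(81)) - (0) = log(81).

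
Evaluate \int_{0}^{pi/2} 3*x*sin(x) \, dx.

Integrate by parts once (u = x, dv = 3*sin(x) dx).
An antiderivative is F(x) = -3*x*cos(x) + 3*sin(x).
Then F(pi/2) - F(0) = (3) - (0) = 3.

3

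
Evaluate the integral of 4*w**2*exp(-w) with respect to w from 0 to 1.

8 - 20*exp(-1)

Integrate by parts twice (u = w^2, dv = 4*exp(-w) dw).
An antiderivative is F(w) = (-4*w**2 - 8*w - 8)*exp(-w).
Then F(1) - F(0) = (-20*exp(-1)) - (-8) = 8 - 20*exp(-1).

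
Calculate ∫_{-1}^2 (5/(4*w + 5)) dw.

An antiderivative is F(w) = 5*log(4*w + 5)/4.
Then F(2) - F(-1) = (5*log(13)/4) - (0) = 5*log(13)/4.

5*log(13)/4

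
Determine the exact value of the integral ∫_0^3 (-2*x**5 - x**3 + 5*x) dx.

-963/4

By the power rule, an antiderivative is F(x) = -x**6/3 - x**4/4 + 5*x**2/2.
Then F(3) - F(0) = (-963/4) - (0) = -963/4.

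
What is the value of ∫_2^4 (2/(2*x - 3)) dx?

An antiderivative is F(x) = log(2*x - 3).
Then F(4) - F(2) = (log(5)) - (0) = log(5).

log(5)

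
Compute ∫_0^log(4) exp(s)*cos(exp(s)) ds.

Let u = exp(s), so du = exp(s) ds. When s = 0, u = 1; when s = log(4), u = 4.
The integral becomes ∫ cos(u) du from 1 to 4, with antiderivative sin(u).
Back in s: F(s) = sin(exp(s)).
Then F(log(4)) - F(0) = (sin(4)) - (sin(1)) = -sin(1) + sin(4).

-sin(1) + sin(4)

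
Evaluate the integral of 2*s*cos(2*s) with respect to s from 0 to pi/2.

Integrate by parts once (u = s, dv = 2*cos(2*s) ds).
An antiderivative is F(s) = s*sin(2*s) + cos(2*s)/2.
Then F(pi/2) - F(0) = (-1/2) - (1/2) = -1.

-1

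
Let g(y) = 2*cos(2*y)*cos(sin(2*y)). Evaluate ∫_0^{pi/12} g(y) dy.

sin(1/2)

Let u = sin(2*y), so du = 2*cos(2*y) dy. When y = 0, u = 0; when y = pi/12, u = 1/2.
The integral becomes ∫ cos(u) du from 0 to 1/2, with antiderivative sin(u).
Back in y: F(y) = sin(sin(2*y)).
Then F(pi/12) - F(0) = (sin(1/2)) - (0) = sin(1/2).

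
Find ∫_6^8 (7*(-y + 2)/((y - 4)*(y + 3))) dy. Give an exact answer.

Factor the denominator: y**2 - y - 12 = (y + 3)(y - 4).
Partial fractions: 7*(-y + 2)/((y - 4)*(y + 3)) = -5/(y + 3) - 2/(y - 4).
An antiderivative is F(y) = -2*log(y - 4) - 5*log(y + 3).
Then F(8) - F(6) = (-5*log(11) - 4*log(2)) - (-10*log(3) - 2*log(2)) = -5*log(11) - 2*log(2) + 10*log(3).

-5*log(11) - 2*log(2) + 10*log(3)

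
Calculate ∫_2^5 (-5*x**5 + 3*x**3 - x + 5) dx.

-50025/4

By the power rule, an antiderivative is F(x) = -5*x**6/6 + 3*x**4/4 - x**2/2 + 5*x.
Then F(5) - F(2) = (-150475/12) - (-100/3) = -50025/4.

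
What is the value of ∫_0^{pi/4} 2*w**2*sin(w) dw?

-4 - sqrt(2)*pi**2/16 + sqrt(2)*pi/2 + 2*sqrt(2)

Integrate by parts twice (u = w^2, dv = 2*sin(w) dw).
An antiderivative is F(w) = -2*w**2*cos(w) + 4*w*sin(w) + 4*cos(w).
Then F(pi/4) - F(0) = (sqrt(2)*(-pi**2 + 8*pi + 32)/16) - (4) = -4 - sqrt(2)*pi**2/16 + sqrt(2)*pi/2 + 2*sqrt(2).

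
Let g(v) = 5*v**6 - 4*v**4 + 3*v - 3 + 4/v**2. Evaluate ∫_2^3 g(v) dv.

By the power rule, an antiderivative is F(v) = 5*v**7/7 - 4*v**5/5 + 3*v**2/2 - 3*v - 4/v.
Then F(3) - F(2) = (287891/210) - (2234/35) = 274487/210.

274487/210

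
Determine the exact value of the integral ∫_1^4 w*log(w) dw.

Integrate by parts once (u = ln w, dv = w dw).
An antiderivative is F(w) = w**2*(2*log(w) - 1)/4.
Then F(4) - F(1) = (-4 + 16*log(2)) - (-1/4) = -15/4 + 16*log(2).

-15/4 + 16*log(2)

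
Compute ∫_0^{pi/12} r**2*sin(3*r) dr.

-2/27 - sqrt(2)*pi**2/864 + sqrt(2)*pi/108 + sqrt(2)/27

Integrate by parts twice (u = r^2, dv = sin(3*r) dr).
An antiderivative is F(r) = -r**2*cos(3*r)/3 + 2*r*sin(3*r)/9 + 2*cos(3*r)/27.
Then F(pi/12) - F(0) = (sqrt(2)*(-pi**2 + 8*pi + 32)/864) - (2/27) = -2/27 - sqrt(2)*pi**2/864 + sqrt(2)*pi/108 + sqrt(2)/27.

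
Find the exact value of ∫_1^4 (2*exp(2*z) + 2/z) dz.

An antiderivative is F(z) = exp(2*z) + 2*log(z).
Then F(4) - F(1) = (log(16) + exp(8)) - (exp(2)) = -exp(2) + log(16) + exp(8).

-exp(2) + log(16) + exp(8)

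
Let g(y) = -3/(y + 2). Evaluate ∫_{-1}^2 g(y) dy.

-log(64)

An antiderivative is F(y) = -3*log(y + 2).
Then F(2) - F(-1) = (-log(64)) - (0) = -log(64).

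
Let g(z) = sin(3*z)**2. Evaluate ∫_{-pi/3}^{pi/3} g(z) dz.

Use the identity sin^2(3*z) = (1 - cos(6*z))/2.
An antiderivative is F(z) = z/2 - sin(6*z)/12.
Then F(pi/3) - F(-pi/3) = (pi/6) - (-pi/6) = pi/3.

pi/3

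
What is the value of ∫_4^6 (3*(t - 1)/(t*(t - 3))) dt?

log(27/2)

Factor the denominator: t**2 - 3*t = t(t - 3).
Partial fractions: 3*(t - 1)/(t*(t - 3)) = 1/t + 2/(t - 3).
An antiderivative is F(t) = log(t) + 2*log(t - 3).
Then F(6) - F(4) = (log(54)) - (log(4)) = log(27/2).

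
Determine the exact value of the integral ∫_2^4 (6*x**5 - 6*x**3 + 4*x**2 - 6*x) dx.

By the power rule, an antiderivative is F(x) = x**6 - 3*x**4/2 + 4*x**3/3 - 3*x**2.
Then F(4) - F(2) = (11248/3) - (116/3) = 11132/3.

11132/3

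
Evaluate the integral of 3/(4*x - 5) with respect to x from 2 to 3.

An antiderivative is F(x) = 3*log(4*x - 5)/4.
Then F(3) - F(2) = (3*log(7)/4) - (3*log(3)/4) = -3*log(3)/4 + 3*log(7)/4.

-3*log(3)/4 + 3*log(7)/4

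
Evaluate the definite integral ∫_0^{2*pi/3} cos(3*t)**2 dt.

Use the identity cos^2(3*t) = (1 + cos(6*t))/2.
An antiderivative is F(t) = t/2 + sin(6*t)/12.
Then F(2*pi/3) - F(0) = (pi/3) - (0) = pi/3.

pi/3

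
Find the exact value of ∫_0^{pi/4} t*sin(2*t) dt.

1/4

Integrate by parts once (u = t, dv = sin(2*t) dt).
An antiderivative is F(t) = -t*cos(2*t)/2 + sin(2*t)/4.
Then F(pi/4) - F(0) = (1/4) - (0) = 1/4.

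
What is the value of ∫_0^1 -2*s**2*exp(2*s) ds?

Integrate by parts twice (u = s^2, dv = -2*exp(2*s) ds).
An antiderivative is F(s) = (-2*s**2 + 2*s - 1)*exp(2*s)/2.
Then F(1) - F(0) = (-exp(2)/2) - (-1/2) = 1/2 - exp(2)/2.

1/2 - exp(2)/2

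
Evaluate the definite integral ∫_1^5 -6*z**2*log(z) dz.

248/3 - 250*log(5)

Integrate by parts once (u = ln z, dv = -6*z**2 dz).
An antiderivative is F(z) = -2*z**3*(3*log(z) - 1)/3.
Then F(5) - F(1) = (250/3 - 250*log(5)) - (2/3) = 248/3 - 250*log(5).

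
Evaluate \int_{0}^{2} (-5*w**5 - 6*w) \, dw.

-196/3

By the power rule, an antiderivative is F(w) = -5*w**6/6 - 3*w**2.
Then F(2) - F(0) = (-196/3) - (0) = -196/3.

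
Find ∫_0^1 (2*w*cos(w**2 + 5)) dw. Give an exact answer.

sin(6) - sin(5)

Let u = w**2 + 5, so du = 2*w dw. When w = 0, u = 5; when w = 1, u = 6.
The integral becomes ∫ cos(u) du from 5 to 6, with antiderivative sin(u).
Back in w: F(w) = sin(w**2 + 5).
Then F(1) - F(0) = (sin(6)) - (sin(5)) = sin(6) - sin(5).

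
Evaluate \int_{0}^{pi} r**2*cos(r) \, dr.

-2*pi

Integrate by parts twice (u = r^2, dv = cos(r) dr).
An antiderivative is F(r) = r**2*sin(r) + 2*r*cos(r) - 2*sin(r).
Then F(pi) - F(0) = (-2*pi) - (0) = -2*pi.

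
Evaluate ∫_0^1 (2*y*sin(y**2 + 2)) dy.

Let u = y**2 + 2, so du = 2*y dy. When y = 0, u = 2; when y = 1, u = 3.
The integral becomes ∫ sin(u) du from 2 to 3, with antiderivative -cos(u).
Back in y: F(y) = -cos(y**2 + 2).
Then F(1) - F(0) = (-cos(3)) - (-cos(2)) = cos(2) - cos(3).

cos(2) - cos(3)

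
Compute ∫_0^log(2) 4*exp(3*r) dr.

Let u = exp(r), so du = exp(r) dr. When r = 0, u = 1; when r = log(2), u = 2.
The integral becomes 4·∫ u**2 du from 1 to 2, with antiderivative 4*u**3/3.
Back in r: F(r) = 4*exp(3*r)/3.
Then F(log(2)) - F(0) = (32/3) - (4/3) = 28/3.

28/3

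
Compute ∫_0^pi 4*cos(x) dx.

0

An antiderivative is F(x) = 4*sin(x).
Then F(pi) - F(0) = (0) - (0) = 0.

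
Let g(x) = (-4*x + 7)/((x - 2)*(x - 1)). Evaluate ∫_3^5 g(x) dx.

Factor the denominator: x**2 - 3*x + 2 = (x - 1)(x - 2).
Partial fractions: (-4*x + 7)/((x - 2)*(x - 1)) = -3/(x - 1) - 1/(x - 2).
An antiderivative is F(x) = -log(x - 2) - 3*log(x - 1).
Then F(5) - F(3) = (-6*log(2) - log(3)) - (-log(8)) = -log(24).

-log(24)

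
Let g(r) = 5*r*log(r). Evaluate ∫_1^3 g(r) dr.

-10 + 45*log(3)/2

Integrate by parts once (u = ln r, dv = 5*r dr).
An antiderivative is F(r) = 5*r**2*(2*log(r) - 1)/4.
Then F(3) - F(1) = (-45/4 + 45*log(3)/2) - (-5/4) = -10 + 45*log(3)/2.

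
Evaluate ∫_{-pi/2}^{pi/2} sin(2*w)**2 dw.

pi/2

Use the identity sin^2(2*w) = (1 - cos(4*w))/2.
An antiderivative is F(w) = w/2 - sin(4*w)/8.
Then F(pi/2) - F(-pi/2) = (pi/4) - (-pi/4) = pi/2.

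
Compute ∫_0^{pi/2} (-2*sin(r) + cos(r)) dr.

An antiderivative is F(r) = sin(r) + 2*cos(r).
Then F(pi/2) - F(0) = (1) - (2) = -1.

-1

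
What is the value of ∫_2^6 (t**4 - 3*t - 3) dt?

By the power rule, an antiderivative is F(t) = t**5/5 - 3*t**2/2 - 3*t.
Then F(6) - F(2) = (7416/5) - (-28/5) = 7444/5.

7444/5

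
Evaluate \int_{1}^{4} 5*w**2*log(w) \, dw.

-35 + 640*log(2)/3

Integrate by parts once (u = ln w, dv = 5*w**2 dw).
An antiderivative is F(w) = 5*w**3*(3*log(w) - 1)/9.
Then F(4) - F(1) = (-320/9 + 640*log(2)/3) - (-5/9) = -35 + 640*log(2)/3.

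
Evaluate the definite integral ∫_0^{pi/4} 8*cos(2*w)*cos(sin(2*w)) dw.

4*sin(1)

Let u = sin(2*w), so du = 2*cos(2*w) dw. When w = 0, u = 0; when w = pi/4, u = 1.
The integral becomes 4·∫ cos(u) du from 0 to 1, with antiderivative 4*sin(u).
Back in w: F(w) = 4*sin(sin(2*w)).
Then F(pi/4) - F(0) = (4*sin(1)) - (0) = 4*sin(1).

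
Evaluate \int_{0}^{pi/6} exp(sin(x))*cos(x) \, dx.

-1 + exp(1/2)

Let u = sin(x), so du = cos(x) dx. When x = 0, u = 0; when x = pi/6, u = 1/2.
The integral becomes ∫ exp(u) du from 0 to 1/2, with antiderivative exp(u).
Back in x: F(x) = exp(sin(x)).
Then F(pi/6) - F(0) = (exp(1/2)) - (1) = -1 + exp(1/2).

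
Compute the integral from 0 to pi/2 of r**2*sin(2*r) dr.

Integrate by parts twice (u = r^2, dv = sin(2*r) dr).
An antiderivative is F(r) = -r**2*cos(2*r)/2 + r*sin(2*r)/2 + cos(2*r)/4.
Then F(pi/2) - F(0) = (-1/4 + pi**2/8) - (1/4) = -1/2 + pi**2/8.

-1/2 + pi**2/8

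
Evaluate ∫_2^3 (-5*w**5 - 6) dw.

By the power rule, an antiderivative is F(w) = -5*w**6/6 - 6*w.
Then F(3) - F(2) = (-1251/2) - (-196/3) = -3361/6.

-3361/6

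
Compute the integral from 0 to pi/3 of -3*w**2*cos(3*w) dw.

2*pi/9

Integrate by parts twice (u = w^2, dv = -3*cos(3*w) dw).
An antiderivative is F(w) = -w**2*sin(3*w) - 2*w*cos(3*w)/3 + 2*sin(3*w)/9.
Then F(pi/3) - F(0) = (2*pi/9) - (0) = 2*pi/9.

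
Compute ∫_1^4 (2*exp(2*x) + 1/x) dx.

-exp(2) + log(4) + exp(8)

An antiderivative is F(x) = exp(2*x) + log(x).
Then F(4) - F(1) = (log(4) + exp(8)) - (exp(2)) = -exp(2) + log(4) + exp(8).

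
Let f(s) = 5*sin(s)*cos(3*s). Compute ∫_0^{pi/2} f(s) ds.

-5/2

Use the identity sin(s)cos(3*s) = [sin(4*s) + sin(-2*s)]/2.
An antiderivative is F(s) = 5*cos(2*s)/4 - 5*cos(4*s)/8.
Then F(pi/2) - F(0) = (-15/8) - (5/8) = -5/2.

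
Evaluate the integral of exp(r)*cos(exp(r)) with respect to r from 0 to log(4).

Let u = exp(r), so du = exp(r) dr. When r = 0, u = 1; when r = log(4), u = 4.
The integral becomes ∫ cos(u) du from 1 to 4, with antiderivative sin(u).
Back in r: F(r) = sin(exp(r)).
Then F(log(4)) - F(0) = (sin(4)) - (sin(1)) = -sin(1) + sin(4).

-sin(1) + sin(4)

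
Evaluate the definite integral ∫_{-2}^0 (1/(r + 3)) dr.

log(3)

An antiderivative is F(r) = log(r + 3).
Then F(0) - F(-2) = (log(3)) - (0) = log(3).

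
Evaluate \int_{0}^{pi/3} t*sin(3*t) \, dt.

Integrate by parts once (u = t, dv = sin(3*t) dt).
An antiderivative is F(t) = -t*cos(3*t)/3 + sin(3*t)/9.
Then F(pi/3) - F(0) = (pi/9) - (0) = pi/9.

pi/9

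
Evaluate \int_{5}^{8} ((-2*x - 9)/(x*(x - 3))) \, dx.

-8*log(5) + 14*log(2)

Factor the denominator: x**2 - 3*x = x(x - 3).
Partial fractions: (-2*x - 9)/(x*(x - 3)) = 3/x - 5/(x - 3).
An antiderivative is F(x) = 3*log(x) - 5*log(x - 3).
Then F(8) - F(5) = (-5*log(5) + 9*log(2)) - (-5*log(2) + 3*log(5)) = -8*log(5) + 14*log(2).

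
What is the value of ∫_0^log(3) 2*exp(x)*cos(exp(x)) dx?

Let u = exp(x), so du = exp(x) dx. When x = 0, u = 1; when x = log(3), u = 3.
The integral becomes 2·∫ cos(u) du from 1 to 3, with antiderivative 2*sin(u).
Back in x: F(x) = 2*sin(exp(x)).
Then F(log(3)) - F(0) = (2*sin(3)) - (2*sin(1)) = -2*sin(1) + 2*sin(3).

-2*sin(1) + 2*sin(3)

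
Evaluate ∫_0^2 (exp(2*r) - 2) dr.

An antiderivative is F(r) = exp(2*r)/2 - 2*r.
Then F(2) - F(0) = (-4 + exp(4)/2) - (1/2) = -9/2 + exp(4)/2.

-9/2 + exp(4)/2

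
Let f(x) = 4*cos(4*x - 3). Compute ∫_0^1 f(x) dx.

Let u = 4*x - 3, so du = 4 dx. When x = 0, u = -3; when x = 1, u = 1.
The integral becomes ∫ cos(u) du from -3 to 1, with antiderivative sin(u).
Back in x: F(x) = sin(4*x - 3).
Then F(1) - F(0) = (sin(1)) - (-sin(3)) = sin(3) + sin(1).

sin(3) + sin(1)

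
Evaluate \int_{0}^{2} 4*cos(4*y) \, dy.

Let u = 4*y, so du = 4 dy. When y = 0, u = 0; when y = 2, u = 8.
The integral becomes ∫ cos(u) du from 0 to 8, with antiderivative sin(u).
Back in y: F(y) = sin(4*y).
Then F(2) - F(0) = (sin(8)) - (0) = sin(8).

sin(8)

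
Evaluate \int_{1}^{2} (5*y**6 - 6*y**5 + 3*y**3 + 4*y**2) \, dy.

4057/84

By the power rule, an antiderivative is F(y) = 5*y**7/7 - y**6 + 3*y**4/4 + 4*y**3/3.
Then F(2) - F(1) = (1052/21) - (151/84) = 4057/84.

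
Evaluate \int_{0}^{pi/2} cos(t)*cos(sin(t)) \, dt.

Let u = sin(t), so du = cos(t) dt. When t = 0, u = 0; when t = pi/2, u = 1.
The integral becomes ∫ cos(u) du from 0 to 1, with antiderivative sin(u).
Back in t: F(t) = sin(sin(t)).
Then F(pi/2) - F(0) = (sin(1)) - (0) = sin(1).

sin(1)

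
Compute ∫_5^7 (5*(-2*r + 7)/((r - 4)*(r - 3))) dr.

Factor the denominator: r**2 - 7*r + 12 = (r - 3)(r - 4).
Partial fractions: 5*(-2*r + 7)/((r - 4)*(r - 3)) = -5/(r - 3) - 5/(r - 4).
An antiderivative is F(r) = -5*log(r - 4) - 5*log(r - 3).
Then F(7) - F(5) = (-10*log(2) - 5*log(3)) - (-log(32)) = -5*log(3) - 5*log(2).

-5*log(3) - 5*log(2)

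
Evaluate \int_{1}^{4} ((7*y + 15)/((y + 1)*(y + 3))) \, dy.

Factor the denominator: y**2 + 4*y + 3 = (y + 3)(y + 1).
Partial fractions: (7*y + 15)/((y + 1)*(y + 3)) = 3/(y + 3) + 4/(y + 1).
An antiderivative is F(y) = 4*log(y + 1) + 3*log(y + 3).
Then F(4) - F(1) = (3*log(7) + 4*log(5)) - (10*log(2)) = -10*log(2) + 3*log(7) + 4*log(5).

-10*log(2) + 3*log(7) + 4*log(5)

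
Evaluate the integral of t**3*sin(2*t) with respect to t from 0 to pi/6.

Integrate by parts 3 times (u = t^3, dv = sin(2*t) dt).
An antiderivative is F(t) = -t**3*cos(2*t)/2 + 3*t**2*sin(2*t)/4 + 3*t*cos(2*t)/4 - 3*sin(2*t)/8.
Then F(pi/6) - F(0) = (-3*sqrt(3)/16 - pi**3/864 + sqrt(3)*pi**2/96 + pi/16) - (0) = -3*sqrt(3)/16 - pi**3/864 + sqrt(3)*pi**2/96 + pi/16.

-3*sqrt(3)/16 - pi**3/864 + sqrt(3)*pi**2/96 + pi/16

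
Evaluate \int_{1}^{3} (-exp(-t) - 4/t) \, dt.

-4*log(3) - exp(-1) + exp(-3)

An antiderivative is F(t) = -4*log(t) + exp(-t).
Then F(3) - F(1) = (-4*log(3) + exp(-3)) - (exp(-1)) = -4*log(3) - exp(-1) + exp(-3).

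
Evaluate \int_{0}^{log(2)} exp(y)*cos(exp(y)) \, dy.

-sin(1) + sin(2)

Let u = exp(y), so du = exp(y) dy. When y = 0, u = 1; when y = log(2), u = 2.
The integral becomes ∫ cos(u) du from 1 to 2, with antiderivative sin(u).
Back in y: F(y) = sin(exp(y)).
Then F(log(2)) - F(0) = (sin(2)) - (sin(1)) = -sin(1) + sin(2).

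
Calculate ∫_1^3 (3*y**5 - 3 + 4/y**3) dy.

3238/9

By the power rule, an antiderivative is F(y) = y**6/2 - 3*y - 2/y**2.
Then F(3) - F(1) = (6395/18) - (-9/2) = 3238/9.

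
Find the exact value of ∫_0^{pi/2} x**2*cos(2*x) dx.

-pi/4

Integrate by parts twice (u = x^2, dv = cos(2*x) dx).
An antiderivative is F(x) = x**2*sin(2*x)/2 + x*cos(2*x)/2 - sin(2*x)/4.
Then F(pi/2) - F(0) = (-pi/4) - (0) = -pi/4.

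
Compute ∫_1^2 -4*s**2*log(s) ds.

28/9 - 32*log(2)/3

Integrate by parts once (u = ln s, dv = -4*s**2 ds).
An antiderivative is F(s) = -4*s**3*(3*log(s) - 1)/9.
Then F(2) - F(1) = (32/9 - 32*log(2)/3) - (4/9) = 28/9 - 32*log(2)/3.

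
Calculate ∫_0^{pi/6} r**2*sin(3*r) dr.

Integrate by parts twice (u = r^2, dv = sin(3*r) dr).
An antiderivative is F(r) = -r**2*cos(3*r)/3 + 2*r*sin(3*r)/9 + 2*cos(3*r)/27.
Then F(pi/6) - F(0) = (pi/27) - (2/27) = -2/27 + pi/27.

-2/27 + pi/27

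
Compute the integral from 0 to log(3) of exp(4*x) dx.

Let u = exp(x), so du = exp(x) dx. When x = 0, u = 1; when x = log(3), u = 3.
The integral becomes ∫ u**3 du from 1 to 3, with antiderivative u**4/4.
Back in x: F(x) = exp(4*x)/4.
Then F(log(3)) - F(0) = (81/4) - (1/4) = 20.

20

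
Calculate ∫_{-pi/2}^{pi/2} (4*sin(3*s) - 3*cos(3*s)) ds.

An antiderivative is F(s) = -sin(3*s) - 4*cos(3*s)/3.
Then F(pi/2) - F(-pi/2) = (1) - (-1) = 2.

2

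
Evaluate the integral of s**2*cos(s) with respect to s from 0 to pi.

-2*pi

Integrate by parts twice (u = s^2, dv = cos(s) ds).
An antiderivative is F(s) = s**2*sin(s) + 2*s*cos(s) - 2*sin(s).
Then F(pi) - F(0) = (-2*pi) - (0) = -2*pi.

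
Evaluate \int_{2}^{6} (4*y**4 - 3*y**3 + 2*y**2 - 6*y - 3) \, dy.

By the power rule, an antiderivative is F(y) = 4*y**5/5 - 3*y**4/4 + 2*y**3/3 - 3*y**2 - 3*y.
Then F(6) - F(2) = (26334/5) - (14/15) = 78988/15.

78988/15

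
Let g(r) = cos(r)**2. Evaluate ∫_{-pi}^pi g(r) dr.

pi

Use the identity cos^2(r) = (1 + cos(2*r))/2.
An antiderivative is F(r) = r/2 + sin(2*r)/4.
Then F(pi) - F(-pi) = (pi/2) - (-pi/2) = pi.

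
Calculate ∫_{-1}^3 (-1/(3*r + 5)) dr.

An antiderivative is F(r) = -log(3*r + 5)/3.
Then F(3) - F(-1) = (-log(14)/3) - (-log(2)/3) = -log(14)/3 + log(2)/3.

-log(14)/3 + log(2)/3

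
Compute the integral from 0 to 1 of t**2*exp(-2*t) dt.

Integrate by parts twice (u = t^2, dv = exp(-2*t) dt).
An antiderivative is F(t) = (-2*t**2 - 2*t - 1)*exp(-2*t)/4.
Then F(1) - F(0) = (-5*exp(-2)/4) - (-1/4) = (-5 + exp(2))*exp(-2)/4.

(-5 + exp(2))*exp(-2)/4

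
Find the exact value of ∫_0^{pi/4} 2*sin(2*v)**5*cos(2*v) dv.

Let u = sin(2*v), so du = 2*cos(2*v) dv. When v = 0, u = 0; when v = pi/4, u = 1.
The integral becomes ∫ u**5 du from 0 to 1, with antiderivative u**6/6.
Back in v: F(v) = sin(2*v)**6/6.
Then F(pi/4) - F(0) = (1/6) - (0) = 1/6.

1/6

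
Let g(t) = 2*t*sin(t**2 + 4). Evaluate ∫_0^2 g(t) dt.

cos(4) - cos(8)

Let u = t**2 + 4, so du = 2*t dt. When t = 0, u = 4; when t = 2, u = 8.
The integral becomes ∫ sin(u) du from 4 to 8, with antiderivative -cos(u).
Back in t: F(t) = -cos(t**2 + 4).
Then F(2) - F(0) = (-cos(8)) - (-cos(4)) = cos(4) - cos(8).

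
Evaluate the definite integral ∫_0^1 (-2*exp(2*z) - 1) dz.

-exp(2)

An antiderivative is F(z) = -exp(2*z) - z.
Then F(1) - F(0) = (-exp(2) - 1) - (-1) = -exp(2).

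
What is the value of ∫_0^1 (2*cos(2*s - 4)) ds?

Let u = 2*s - 4, so du = 2 ds. When s = 0, u = -4; when s = 1, u = -2.
The integral becomes ∫ cos(u) du from -4 to -2, with antiderivative sin(u).
Back in s: F(s) = sin(2*s - 4).
Then F(1) - F(0) = (-sin(2)) - (-sin(4)) = -sin(2) + sin(4).

-sin(2) + sin(4)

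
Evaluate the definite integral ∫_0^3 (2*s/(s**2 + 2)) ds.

log(11/2)

Let u = s**2 + 2, so du = 2*s ds. When s = 0, u = 2; when s = 3, u = 11.
The integral becomes ∫ 1/u du from 2 to 11, with antiderivative log(u).
Back in s: F(s) = log(s**2 + 2).
Then F(3) - F(0) = (log(11)) - (log(2)) = log(11/2).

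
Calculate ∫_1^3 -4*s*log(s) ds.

8 - 18*log(3)

Integrate by parts once (u = ln s, dv = -4*s ds).
An antiderivative is F(s) = -s**2*(2*log(s) - 1).
Then F(3) - F(1) = (9 - 18*log(3)) - (1) = 8 - 18*log(3).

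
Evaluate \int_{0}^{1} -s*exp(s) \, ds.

-1

Integrate by parts once (u = s, dv = -exp(s) ds).
An antiderivative is F(s) = (-s + 1)*exp(s).
Then F(1) - F(0) = (0) - (1) = -1.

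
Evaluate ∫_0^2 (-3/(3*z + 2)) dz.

-log(4)

An antiderivative is F(z) = -log(3*z + 2).
Then F(2) - F(0) = (-log(8)) - (-log(2)) = -log(4).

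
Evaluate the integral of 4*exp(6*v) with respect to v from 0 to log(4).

2730

Let u = exp(v), so du = exp(v) dv. When v = 0, u = 1; when v = log(4), u = 4.
The integral becomes 4·∫ u**5 du from 1 to 4, with antiderivative 2*u**6/3.
Back in v: F(v) = 2*exp(6*v)/3.
Then F(log(4)) - F(0) = (8192/3) - (2/3) = 2730.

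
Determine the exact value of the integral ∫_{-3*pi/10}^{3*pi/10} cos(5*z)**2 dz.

Use the identity cos^2(5*z) = (1 + cos(10*z))/2.
An antiderivative is F(z) = z/2 + sin(10*z)/20.
Then F(3*pi/10) - F(-3*pi/10) = (3*pi/20) - (-3*pi/20) = 3*pi/10.

3*pi/10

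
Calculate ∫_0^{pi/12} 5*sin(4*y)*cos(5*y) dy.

Use the identity sin(4*y)cos(5*y) = [sin(9*y) + sin(-y)]/2.
An antiderivative is F(y) = 5*cos(y)/2 - 5*cos(9*y)/18.
Then F(pi/12) - F(0) = (55*sqrt(2)/72 + 5*sqrt(6)/8) - (20/9) = -20/9 + 55*sqrt(2)/72 + 5*sqrt(6)/8.

-20/9 + 55*sqrt(2)/72 + 5*sqrt(6)/8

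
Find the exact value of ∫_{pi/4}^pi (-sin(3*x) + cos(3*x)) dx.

An antiderivative is F(x) = sin(3*x)/3 + cos(3*x)/3.
Then F(pi) - F(pi/4) = (-1/3) - (0) = -1/3.

-1/3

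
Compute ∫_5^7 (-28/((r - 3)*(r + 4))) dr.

-8*log(3) - 4*log(2) + 4*log(11)

Factor the denominator: r**2 + r - 12 = (r + 4)(r - 3).
Partial fractions: -28/((r - 3)*(r + 4)) = 4/(r + 4) - 4/(r - 3).
An antiderivative is F(r) = -4*log(r - 3) + 4*log(r + 4).
Then F(7) - F(5) = (-8*log(2) + 4*log(11)) - (-4*log(2) + 8*log(3)) = -8*log(3) - 4*log(2) + 4*log(11).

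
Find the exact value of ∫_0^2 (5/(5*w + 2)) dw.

log(6)

Let u = 5*w + 2, so du = 5 dw. When w = 0, u = 2; when w = 2, u = 12.
The integral becomes ∫ 1/u du from 2 to 12, with antiderivative log(u).
Back in w: F(w) = log(5*w + 2).
Then F(2) - F(0) = (log(12)) - (log(2)) = log(6).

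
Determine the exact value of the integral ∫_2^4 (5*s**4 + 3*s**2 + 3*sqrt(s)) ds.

By the power rule, an antiderivative is F(s) = s**5 + 2*s**(3/2) + s**3.
Then F(4) - F(2) = (1104) - (4*sqrt(2) + 40) = 1064 - 4*sqrt(2).

1064 - 4*sqrt(2)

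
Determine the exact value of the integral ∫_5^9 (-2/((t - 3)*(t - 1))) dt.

Factor the denominator: t**2 - 4*t + 3 = (t - 1)(t - 3).
Partial fractions: -2/((t - 3)*(t - 1)) = 1/(t - 1) - 1/(t - 3).
An antiderivative is F(t) = -log(t - 3) + log(t - 1).
Then F(9) - F(5) = (log(4/3)) - (log(2)) = log(2/3).

log(2/3)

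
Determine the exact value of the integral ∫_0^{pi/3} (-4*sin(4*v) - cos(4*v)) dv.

-3/2 + sqrt(3)/8

An antiderivative is F(v) = -sin(4*v)/4 + cos(4*v).
Then F(pi/3) - F(0) = (-1/2 + sqrt(3)/8) - (1) = -3/2 + sqrt(3)/8.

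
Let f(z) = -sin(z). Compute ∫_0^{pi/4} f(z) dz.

-1 + sqrt(2)/2

An antiderivative is F(z) = cos(z).
Then F(pi/4) - F(0) = (sqrt(2)/2) - (1) = -1 + sqrt(2)/2.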